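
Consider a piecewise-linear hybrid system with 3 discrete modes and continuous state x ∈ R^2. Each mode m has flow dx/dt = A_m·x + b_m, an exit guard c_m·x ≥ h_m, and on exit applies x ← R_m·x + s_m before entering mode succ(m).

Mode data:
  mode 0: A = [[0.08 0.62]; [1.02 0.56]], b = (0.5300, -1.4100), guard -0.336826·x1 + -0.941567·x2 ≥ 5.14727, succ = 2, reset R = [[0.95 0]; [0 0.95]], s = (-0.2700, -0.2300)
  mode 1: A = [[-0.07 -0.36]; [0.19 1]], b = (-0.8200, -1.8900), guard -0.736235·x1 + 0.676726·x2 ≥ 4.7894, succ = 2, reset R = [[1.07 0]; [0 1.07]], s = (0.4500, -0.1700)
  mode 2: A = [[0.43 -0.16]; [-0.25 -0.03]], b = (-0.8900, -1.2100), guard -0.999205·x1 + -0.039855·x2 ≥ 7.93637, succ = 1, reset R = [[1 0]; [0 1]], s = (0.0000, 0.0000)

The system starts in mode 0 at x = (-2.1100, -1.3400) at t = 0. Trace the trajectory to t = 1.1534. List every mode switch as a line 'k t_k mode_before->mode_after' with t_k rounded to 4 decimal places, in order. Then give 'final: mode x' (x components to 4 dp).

1 0.5706 0->2
final: 2 -3.9935 -4.5573

Mode 0: guard c·x = 5.1473 hit at Δt = 0.5706 (t = 0.5706), x⁻ = (-2.8961, -4.4307) → reset → x⁺ = (-3.0213, -4.4392), jump to mode 2
Mode 2: flow for 0.5828 to horizon, guard not reached → x = (-3.9935, -4.5573)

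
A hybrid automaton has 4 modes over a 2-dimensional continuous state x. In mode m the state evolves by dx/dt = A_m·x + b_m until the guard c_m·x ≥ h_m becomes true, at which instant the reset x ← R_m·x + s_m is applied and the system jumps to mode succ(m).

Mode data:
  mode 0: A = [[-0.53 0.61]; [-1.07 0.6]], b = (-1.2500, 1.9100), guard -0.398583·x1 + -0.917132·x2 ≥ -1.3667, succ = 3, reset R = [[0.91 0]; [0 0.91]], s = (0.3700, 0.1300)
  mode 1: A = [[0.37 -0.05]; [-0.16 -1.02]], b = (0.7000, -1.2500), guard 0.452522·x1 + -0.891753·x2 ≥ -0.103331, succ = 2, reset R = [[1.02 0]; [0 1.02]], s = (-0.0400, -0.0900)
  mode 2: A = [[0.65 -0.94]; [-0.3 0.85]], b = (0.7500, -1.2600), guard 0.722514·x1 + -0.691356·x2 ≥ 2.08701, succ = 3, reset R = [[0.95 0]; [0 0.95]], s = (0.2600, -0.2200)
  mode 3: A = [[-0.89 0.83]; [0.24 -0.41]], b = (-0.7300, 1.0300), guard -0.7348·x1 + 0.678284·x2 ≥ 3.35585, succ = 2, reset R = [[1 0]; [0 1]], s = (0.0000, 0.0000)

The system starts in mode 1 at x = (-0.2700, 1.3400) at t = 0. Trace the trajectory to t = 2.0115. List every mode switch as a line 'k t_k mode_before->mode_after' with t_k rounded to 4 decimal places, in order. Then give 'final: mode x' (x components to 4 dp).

1 0.5998 1->2
2 1.4151 2->3
final: 3 0.2198 -0.6411

Mode 1: guard c·x = -0.1033 hit at Δt = 0.5998 (t = 0.5998), x⁻ = (0.1088, 0.1711) → reset → x⁺ = (0.0710, 0.0845), jump to mode 2
Mode 2: guard c·x = 2.0870 hit at Δt = 0.8153 (t = 1.4151), x⁻ = (1.4542, -1.4990) → reset → x⁺ = (1.6415, -1.6441), jump to mode 3
Mode 3: flow for 0.5964 to horizon, guard not reached → x = (0.2198, -0.6411)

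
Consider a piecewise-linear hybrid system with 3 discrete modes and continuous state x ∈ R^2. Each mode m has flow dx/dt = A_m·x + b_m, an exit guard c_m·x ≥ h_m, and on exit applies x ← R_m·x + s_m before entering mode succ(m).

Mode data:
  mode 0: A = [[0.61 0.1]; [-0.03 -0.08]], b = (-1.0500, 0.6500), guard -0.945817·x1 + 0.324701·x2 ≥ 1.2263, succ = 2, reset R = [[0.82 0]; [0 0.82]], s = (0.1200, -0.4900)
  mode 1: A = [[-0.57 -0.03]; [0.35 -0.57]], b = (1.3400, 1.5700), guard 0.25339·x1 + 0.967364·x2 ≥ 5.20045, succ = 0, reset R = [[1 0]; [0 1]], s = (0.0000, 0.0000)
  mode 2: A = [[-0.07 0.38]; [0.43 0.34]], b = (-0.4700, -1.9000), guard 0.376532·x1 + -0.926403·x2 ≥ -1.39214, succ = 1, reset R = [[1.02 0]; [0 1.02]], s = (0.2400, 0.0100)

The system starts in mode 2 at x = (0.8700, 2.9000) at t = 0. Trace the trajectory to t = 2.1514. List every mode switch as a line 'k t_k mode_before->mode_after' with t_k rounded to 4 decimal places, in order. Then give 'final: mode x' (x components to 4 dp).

Mode 2: guard c·x = -1.3921 hit at Δt = 1.5157 (t = 1.5157), x⁻ = (1.4697, 2.1001) → reset → x⁺ = (1.7391, 2.1521), jump to mode 1
Mode 1: flow for 0.6357 to horizon, guard not reached → x = (1.8860, 2.6753)

1 1.5157 2->1
final: 1 1.8860 2.6753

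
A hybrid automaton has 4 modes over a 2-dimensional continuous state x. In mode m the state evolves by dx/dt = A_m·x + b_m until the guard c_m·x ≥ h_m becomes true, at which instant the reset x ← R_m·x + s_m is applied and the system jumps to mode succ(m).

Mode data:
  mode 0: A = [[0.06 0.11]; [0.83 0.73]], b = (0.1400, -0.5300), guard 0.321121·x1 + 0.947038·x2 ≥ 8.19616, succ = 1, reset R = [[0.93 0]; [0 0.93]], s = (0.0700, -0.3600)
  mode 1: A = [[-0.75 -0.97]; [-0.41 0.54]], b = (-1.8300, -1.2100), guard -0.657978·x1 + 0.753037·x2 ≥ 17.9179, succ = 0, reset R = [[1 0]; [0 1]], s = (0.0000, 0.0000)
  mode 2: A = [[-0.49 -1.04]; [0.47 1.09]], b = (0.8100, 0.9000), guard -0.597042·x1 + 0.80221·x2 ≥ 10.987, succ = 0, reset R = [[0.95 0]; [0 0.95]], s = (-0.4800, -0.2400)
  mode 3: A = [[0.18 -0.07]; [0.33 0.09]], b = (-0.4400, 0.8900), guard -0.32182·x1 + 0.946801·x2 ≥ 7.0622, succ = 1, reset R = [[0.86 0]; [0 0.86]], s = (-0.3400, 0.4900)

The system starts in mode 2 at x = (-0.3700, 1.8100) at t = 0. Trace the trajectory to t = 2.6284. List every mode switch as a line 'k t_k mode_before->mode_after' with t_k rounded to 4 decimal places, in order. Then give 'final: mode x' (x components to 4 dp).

Mode 2: guard c·x = 10.9870 hit at Δt = 1.4811 (t = 1.4811), x⁻ = (-5.3256, 9.7324) → reset → x⁺ = (-5.5393, 9.0057), jump to mode 0
Mode 0: guard c·x = 8.1962 hit at Δt = 0.6358 (t = 2.1169), x⁻ = (-4.9800, 10.3431) → reset → x⁺ = (-4.5614, 9.2591), jump to mode 1
Mode 1: flow for 0.5115 to horizon, guard not reached → x = (-8.4649, 13.0358)

1 1.4811 2->0
2 2.1169 0->1
final: 1 -8.4649 13.0358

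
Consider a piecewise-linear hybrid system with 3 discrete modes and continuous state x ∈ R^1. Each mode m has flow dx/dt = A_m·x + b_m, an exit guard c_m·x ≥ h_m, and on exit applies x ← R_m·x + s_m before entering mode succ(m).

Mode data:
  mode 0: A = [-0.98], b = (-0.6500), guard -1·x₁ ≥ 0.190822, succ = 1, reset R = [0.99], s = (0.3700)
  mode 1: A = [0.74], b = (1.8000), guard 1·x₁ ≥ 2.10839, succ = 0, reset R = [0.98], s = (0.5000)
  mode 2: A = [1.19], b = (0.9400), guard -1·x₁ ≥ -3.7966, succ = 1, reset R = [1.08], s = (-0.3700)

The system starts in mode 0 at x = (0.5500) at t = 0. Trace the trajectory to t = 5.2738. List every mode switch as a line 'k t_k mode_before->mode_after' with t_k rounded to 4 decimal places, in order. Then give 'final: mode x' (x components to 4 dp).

1 0.9624 0->1
2 1.7089 1->0
3 3.6703 0->1
4 4.4168 1->0
final: 0 0.7311

Mode 0: guard c·x = 0.1908 hit at Δt = 0.9624 (t = 0.9624), x⁻ = (-0.1908) → reset → x⁺ = (0.1811), jump to mode 1
Mode 1: guard c·x = 2.1084 hit at Δt = 0.7465 (t = 1.7089), x⁻ = (2.1084) → reset → x⁺ = (2.5662), jump to mode 0
Mode 0: guard c·x = 0.1908 hit at Δt = 1.9614 (t = 3.6703), x⁻ = (-0.1908) → reset → x⁺ = (0.1811), jump to mode 1
Mode 1: guard c·x = 2.1084 hit at Δt = 0.7465 (t = 4.4168), x⁻ = (2.1084) → reset → x⁺ = (2.5662), jump to mode 0
Mode 0: flow for 0.8570 to horizon, guard not reached → x = (0.7311)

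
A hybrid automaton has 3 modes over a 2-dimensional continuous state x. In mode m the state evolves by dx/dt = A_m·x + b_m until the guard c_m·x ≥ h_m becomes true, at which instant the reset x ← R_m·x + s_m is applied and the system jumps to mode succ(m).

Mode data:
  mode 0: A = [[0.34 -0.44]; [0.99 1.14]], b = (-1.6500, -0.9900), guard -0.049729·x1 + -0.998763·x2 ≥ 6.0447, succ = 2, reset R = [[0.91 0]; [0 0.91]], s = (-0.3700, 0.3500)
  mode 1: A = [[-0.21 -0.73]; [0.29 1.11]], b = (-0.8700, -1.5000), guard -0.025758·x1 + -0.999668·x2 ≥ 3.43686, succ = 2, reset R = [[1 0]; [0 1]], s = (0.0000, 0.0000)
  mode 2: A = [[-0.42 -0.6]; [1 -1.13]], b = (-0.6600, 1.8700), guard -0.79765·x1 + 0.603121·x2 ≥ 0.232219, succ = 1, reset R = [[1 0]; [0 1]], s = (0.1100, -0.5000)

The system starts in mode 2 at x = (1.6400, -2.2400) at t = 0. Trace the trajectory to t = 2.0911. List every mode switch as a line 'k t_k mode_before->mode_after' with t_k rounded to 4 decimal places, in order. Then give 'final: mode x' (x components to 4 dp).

1 1.0231 2->1
final: 1 -0.2724 -1.0178

Mode 2: guard c·x = 0.2322 hit at Δt = 1.0231 (t = 1.0231), x⁻ = (0.5391, 1.0980) → reset → x⁺ = (0.6491, 0.5980), jump to mode 1
Mode 1: flow for 1.0680 to horizon, guard not reached → x = (-0.2724, -1.0178)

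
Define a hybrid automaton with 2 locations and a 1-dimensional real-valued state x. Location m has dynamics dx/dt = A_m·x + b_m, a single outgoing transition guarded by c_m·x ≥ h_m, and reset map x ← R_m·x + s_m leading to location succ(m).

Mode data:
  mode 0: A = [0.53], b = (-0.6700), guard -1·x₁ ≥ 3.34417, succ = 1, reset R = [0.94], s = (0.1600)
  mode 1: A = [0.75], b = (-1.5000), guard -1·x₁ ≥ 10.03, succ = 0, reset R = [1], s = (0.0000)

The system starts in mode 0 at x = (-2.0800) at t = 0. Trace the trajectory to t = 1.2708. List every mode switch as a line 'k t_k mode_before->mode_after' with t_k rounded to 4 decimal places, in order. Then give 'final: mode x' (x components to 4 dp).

Mode 0: guard c·x = 3.3442 hit at Δt = 0.6050 (t = 0.6050), x⁻ = (-3.3442) → reset → x⁺ = (-2.9835), jump to mode 1
Mode 1: flow for 0.6658 to horizon, guard not reached → x = (-6.2111)

1 0.6050 0->1
final: 1 -6.2111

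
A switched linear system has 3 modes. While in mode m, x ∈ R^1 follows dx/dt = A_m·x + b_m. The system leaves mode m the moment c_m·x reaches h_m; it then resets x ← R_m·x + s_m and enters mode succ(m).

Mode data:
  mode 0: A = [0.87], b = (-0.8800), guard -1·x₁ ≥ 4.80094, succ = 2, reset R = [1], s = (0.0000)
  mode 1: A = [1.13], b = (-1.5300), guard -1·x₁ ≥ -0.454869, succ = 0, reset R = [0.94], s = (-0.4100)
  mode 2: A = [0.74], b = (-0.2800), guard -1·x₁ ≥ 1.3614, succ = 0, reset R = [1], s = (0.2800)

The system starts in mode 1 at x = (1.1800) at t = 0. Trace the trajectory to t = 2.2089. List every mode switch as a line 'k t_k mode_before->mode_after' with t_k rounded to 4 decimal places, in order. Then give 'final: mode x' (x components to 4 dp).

1 1.4535 1->0
final: 0 -0.9061

Mode 1: guard c·x = -0.4549 hit at Δt = 1.4535 (t = 1.4535), x⁻ = (0.4549) → reset → x⁺ = (0.0176), jump to mode 0
Mode 0: flow for 0.7554 to horizon, guard not reached → x = (-0.9061)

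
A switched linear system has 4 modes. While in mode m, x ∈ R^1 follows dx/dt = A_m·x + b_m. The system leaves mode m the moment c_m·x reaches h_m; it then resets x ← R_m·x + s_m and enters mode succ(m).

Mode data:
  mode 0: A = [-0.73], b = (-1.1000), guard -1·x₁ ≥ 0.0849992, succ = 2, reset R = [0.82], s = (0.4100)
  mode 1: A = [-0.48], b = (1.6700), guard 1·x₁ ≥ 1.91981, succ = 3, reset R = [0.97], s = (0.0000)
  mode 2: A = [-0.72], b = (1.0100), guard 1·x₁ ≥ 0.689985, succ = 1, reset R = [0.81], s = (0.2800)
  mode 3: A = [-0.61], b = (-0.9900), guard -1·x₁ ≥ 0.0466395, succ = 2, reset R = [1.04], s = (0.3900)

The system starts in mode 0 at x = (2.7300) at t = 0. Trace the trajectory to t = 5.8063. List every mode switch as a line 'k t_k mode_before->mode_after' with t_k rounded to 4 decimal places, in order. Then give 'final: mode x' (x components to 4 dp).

Mode 0: guard c·x = 0.0850 hit at Δt = 1.4957 (t = 1.4957), x⁻ = (-0.0850) → reset → x⁺ = (0.3403), jump to mode 2
Mode 2: guard c·x = 0.6900 hit at Δt = 0.5544 (t = 2.0501), x⁻ = (0.6900) → reset → x⁺ = (0.8389), jump to mode 1
Mode 1: guard c·x = 1.9198 hit at Δt = 1.0971 (t = 3.1472), x⁻ = (1.9198) → reset → x⁺ = (1.8622), jump to mode 3
Mode 3: guard c·x = 0.0466 hit at Δt = 1.3007 (t = 4.4479), x⁻ = (-0.0466) → reset → x⁺ = (0.3415), jump to mode 2
Mode 2: guard c·x = 0.6900 hit at Δt = 0.5528 (t = 5.0007), x⁻ = (0.6900) → reset → x⁺ = (0.8389), jump to mode 1
Mode 1: flow for 0.8056 to horizon, guard not reached → x = (1.6856)

1 1.4957 0->2
2 2.0501 2->1
3 3.1472 1->3
4 4.4479 3->2
5 5.0007 2->1
final: 1 1.6856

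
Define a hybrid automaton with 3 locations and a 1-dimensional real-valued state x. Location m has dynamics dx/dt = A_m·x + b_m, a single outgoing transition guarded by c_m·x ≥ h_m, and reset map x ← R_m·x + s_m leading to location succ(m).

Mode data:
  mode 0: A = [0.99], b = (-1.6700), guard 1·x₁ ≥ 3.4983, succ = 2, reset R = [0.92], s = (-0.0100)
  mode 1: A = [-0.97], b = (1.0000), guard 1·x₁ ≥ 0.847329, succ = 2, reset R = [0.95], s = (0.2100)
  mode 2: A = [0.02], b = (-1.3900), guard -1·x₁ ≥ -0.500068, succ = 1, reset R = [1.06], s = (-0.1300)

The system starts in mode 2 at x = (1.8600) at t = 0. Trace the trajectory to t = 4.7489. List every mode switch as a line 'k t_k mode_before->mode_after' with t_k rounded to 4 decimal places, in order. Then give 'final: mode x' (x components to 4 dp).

1 0.9953 2->1
2 2.2678 1->2
3 2.6423 2->1
4 3.9148 1->2
5 4.2893 2->1
final: 1 0.6270

Mode 2: guard c·x = -0.5001 hit at Δt = 0.9953 (t = 0.9953), x⁻ = (0.5001) → reset → x⁺ = (0.4001), jump to mode 1
Mode 1: guard c·x = 0.8473 hit at Δt = 1.2725 (t = 2.2678), x⁻ = (0.8473) → reset → x⁺ = (1.0150), jump to mode 2
Mode 2: guard c·x = -0.5001 hit at Δt = 0.3745 (t = 2.6423), x⁻ = (0.5001) → reset → x⁺ = (0.4001), jump to mode 1
Mode 1: guard c·x = 0.8473 hit at Δt = 1.2725 (t = 3.9148), x⁻ = (0.8473) → reset → x⁺ = (1.0150), jump to mode 2
Mode 2: guard c·x = -0.5001 hit at Δt = 0.3745 (t = 4.2893), x⁻ = (0.5001) → reset → x⁺ = (0.4001), jump to mode 1
Mode 1: flow for 0.4596 to horizon, guard not reached → x = (0.6270)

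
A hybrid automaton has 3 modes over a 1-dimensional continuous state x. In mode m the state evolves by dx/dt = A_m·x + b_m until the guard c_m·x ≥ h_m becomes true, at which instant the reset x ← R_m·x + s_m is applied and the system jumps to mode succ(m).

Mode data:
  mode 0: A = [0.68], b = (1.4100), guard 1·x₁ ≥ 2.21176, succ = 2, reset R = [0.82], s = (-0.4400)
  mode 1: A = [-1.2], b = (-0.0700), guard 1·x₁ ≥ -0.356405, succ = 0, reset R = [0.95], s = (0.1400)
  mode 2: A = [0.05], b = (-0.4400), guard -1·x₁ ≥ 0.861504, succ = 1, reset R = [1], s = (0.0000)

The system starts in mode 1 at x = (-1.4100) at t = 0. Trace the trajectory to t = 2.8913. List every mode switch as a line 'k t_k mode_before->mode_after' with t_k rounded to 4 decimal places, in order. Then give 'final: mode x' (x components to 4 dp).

Mode 1: guard c·x = -0.3564 hit at Δt = 1.2598 (t = 1.2598), x⁻ = (-0.3564) → reset → x⁺ = (-0.1986), jump to mode 0
Mode 0: guard c·x = 2.2118 hit at Δt = 1.2156 (t = 2.4754), x⁻ = (2.2118) → reset → x⁺ = (1.3736), jump to mode 2
Mode 2: flow for 0.4159 to horizon, guard not reached → x = (1.2176)

1 1.2598 1->0
2 2.4754 0->2
final: 2 1.2176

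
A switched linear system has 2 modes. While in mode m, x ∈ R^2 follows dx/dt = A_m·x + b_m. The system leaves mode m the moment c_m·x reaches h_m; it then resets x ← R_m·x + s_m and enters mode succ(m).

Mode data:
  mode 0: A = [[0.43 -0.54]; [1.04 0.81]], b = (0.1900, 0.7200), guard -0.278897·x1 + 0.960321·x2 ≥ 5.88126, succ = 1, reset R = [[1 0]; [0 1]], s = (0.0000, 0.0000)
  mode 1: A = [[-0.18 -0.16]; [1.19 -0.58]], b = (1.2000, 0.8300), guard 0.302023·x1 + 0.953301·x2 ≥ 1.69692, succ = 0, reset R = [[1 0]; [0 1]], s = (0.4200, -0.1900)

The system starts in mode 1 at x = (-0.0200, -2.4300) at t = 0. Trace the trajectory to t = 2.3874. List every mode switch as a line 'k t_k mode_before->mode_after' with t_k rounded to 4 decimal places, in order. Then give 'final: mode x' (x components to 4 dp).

Mode 1: guard c·x = 1.6969 hit at Δt = 1.5683 (t = 1.5683), x⁻ = (1.7347, 1.2305) → reset → x⁺ = (2.1547, 1.0405), jump to mode 0
Mode 0: flow for 0.8191 to horizon, guard not reached → x = (1.7164, 5.4325)

1 1.5683 1->0
final: 0 1.7164 5.4325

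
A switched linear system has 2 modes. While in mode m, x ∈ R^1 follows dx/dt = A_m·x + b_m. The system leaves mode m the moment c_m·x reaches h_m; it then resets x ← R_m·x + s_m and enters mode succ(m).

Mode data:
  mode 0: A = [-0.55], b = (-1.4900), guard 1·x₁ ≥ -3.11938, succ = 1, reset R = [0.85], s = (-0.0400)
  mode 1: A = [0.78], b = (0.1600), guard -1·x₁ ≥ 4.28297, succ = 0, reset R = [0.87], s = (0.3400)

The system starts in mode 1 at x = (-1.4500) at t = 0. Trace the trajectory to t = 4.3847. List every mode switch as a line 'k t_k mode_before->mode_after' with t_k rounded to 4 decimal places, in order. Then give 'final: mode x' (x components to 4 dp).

Mode 1: guard c·x = 4.2830 hit at Δt = 1.5212 (t = 1.5212), x⁻ = (-4.2830) → reset → x⁺ = (-3.3862), jump to mode 0
Mode 0: guard c·x = -3.1194 hit at Δt = 0.9108 (t = 2.4320), x⁻ = (-3.1194) → reset → x⁺ = (-2.6915), jump to mode 1
Mode 1: guard c·x = 4.2830 hit at Δt = 0.6343 (t = 3.0663), x⁻ = (-4.2830) → reset → x⁺ = (-3.3862), jump to mode 0
Mode 0: guard c·x = -3.1194 hit at Δt = 0.9108 (t = 3.9771), x⁻ = (-3.1194) → reset → x⁺ = (-2.6915), jump to mode 1
Mode 1: flow for 0.4076 to horizon, guard not reached → x = (-3.6220)

1 1.5212 1->0
2 2.4320 0->1
3 3.0663 1->0
4 3.9771 0->1
final: 1 -3.6220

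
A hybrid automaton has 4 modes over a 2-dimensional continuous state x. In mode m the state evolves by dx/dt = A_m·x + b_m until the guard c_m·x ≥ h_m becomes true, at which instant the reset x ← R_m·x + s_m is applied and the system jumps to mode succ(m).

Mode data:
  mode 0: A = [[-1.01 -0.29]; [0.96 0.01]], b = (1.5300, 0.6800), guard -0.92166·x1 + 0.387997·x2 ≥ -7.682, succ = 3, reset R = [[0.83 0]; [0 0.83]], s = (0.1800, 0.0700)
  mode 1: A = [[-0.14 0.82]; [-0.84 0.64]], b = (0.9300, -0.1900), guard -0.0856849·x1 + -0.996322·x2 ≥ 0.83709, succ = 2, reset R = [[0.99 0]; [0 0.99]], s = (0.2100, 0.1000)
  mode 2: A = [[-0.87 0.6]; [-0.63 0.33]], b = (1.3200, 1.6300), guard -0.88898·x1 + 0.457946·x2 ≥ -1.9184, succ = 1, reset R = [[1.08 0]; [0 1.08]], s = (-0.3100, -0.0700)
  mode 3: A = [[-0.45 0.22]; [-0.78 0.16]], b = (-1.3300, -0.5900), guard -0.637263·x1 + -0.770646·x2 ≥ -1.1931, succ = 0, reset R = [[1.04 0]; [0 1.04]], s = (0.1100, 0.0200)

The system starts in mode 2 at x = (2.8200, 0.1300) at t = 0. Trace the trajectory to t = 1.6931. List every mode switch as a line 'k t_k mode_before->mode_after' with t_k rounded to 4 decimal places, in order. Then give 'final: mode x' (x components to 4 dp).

1 0.7196 2->1
2 1.2251 1->2
final: 2 1.9258 -0.9509

Mode 2: guard c·x = -1.9184 hit at Δt = 0.7196 (t = 0.7196), x⁻ = (2.2607, 0.1994) → reset → x⁺ = (2.1316, 0.1454), jump to mode 1
Mode 1: guard c·x = 0.8371 hit at Δt = 0.5055 (t = 1.2251), x⁻ = (2.2736, -1.0357) → reset → x⁺ = (2.4609, -0.9254), jump to mode 2
Mode 2: flow for 0.4680 to horizon, guard not reached → x = (1.9258, -0.9509)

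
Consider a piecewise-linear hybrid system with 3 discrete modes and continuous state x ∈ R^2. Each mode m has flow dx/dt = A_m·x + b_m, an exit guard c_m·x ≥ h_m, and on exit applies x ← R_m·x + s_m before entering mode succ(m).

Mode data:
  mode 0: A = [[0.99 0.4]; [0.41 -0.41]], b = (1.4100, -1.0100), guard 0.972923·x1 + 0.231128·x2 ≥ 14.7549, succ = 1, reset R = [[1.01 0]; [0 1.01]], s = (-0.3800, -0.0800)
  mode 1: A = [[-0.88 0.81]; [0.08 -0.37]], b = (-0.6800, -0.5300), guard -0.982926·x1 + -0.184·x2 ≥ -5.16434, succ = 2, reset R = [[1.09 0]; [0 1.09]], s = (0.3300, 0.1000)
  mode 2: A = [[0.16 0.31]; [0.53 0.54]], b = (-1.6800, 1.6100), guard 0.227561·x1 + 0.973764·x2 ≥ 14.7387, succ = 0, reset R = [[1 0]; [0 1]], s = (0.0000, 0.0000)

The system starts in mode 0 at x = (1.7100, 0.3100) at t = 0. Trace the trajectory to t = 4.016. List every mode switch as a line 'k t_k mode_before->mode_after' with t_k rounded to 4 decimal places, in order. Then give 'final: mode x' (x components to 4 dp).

Mode 0: guard c·x = 14.7549 hit at Δt = 1.5914 (t = 1.5914), x⁻ = (14.5978, 2.3899) → reset → x⁺ = (14.3638, 2.3338), jump to mode 1
Mode 1: guard c·x = -5.1643 hit at Δt = 1.3794 (t = 2.9708), x⁻ = (4.9627, 1.5563) → reset → x⁺ = (5.7394, 1.7964), jump to mode 2
Mode 2: flow for 1.0452 to horizon, guard not reached → x = (6.7410, 9.8615)

1 1.5914 0->1
2 2.9708 1->2
final: 2 6.7410 9.8615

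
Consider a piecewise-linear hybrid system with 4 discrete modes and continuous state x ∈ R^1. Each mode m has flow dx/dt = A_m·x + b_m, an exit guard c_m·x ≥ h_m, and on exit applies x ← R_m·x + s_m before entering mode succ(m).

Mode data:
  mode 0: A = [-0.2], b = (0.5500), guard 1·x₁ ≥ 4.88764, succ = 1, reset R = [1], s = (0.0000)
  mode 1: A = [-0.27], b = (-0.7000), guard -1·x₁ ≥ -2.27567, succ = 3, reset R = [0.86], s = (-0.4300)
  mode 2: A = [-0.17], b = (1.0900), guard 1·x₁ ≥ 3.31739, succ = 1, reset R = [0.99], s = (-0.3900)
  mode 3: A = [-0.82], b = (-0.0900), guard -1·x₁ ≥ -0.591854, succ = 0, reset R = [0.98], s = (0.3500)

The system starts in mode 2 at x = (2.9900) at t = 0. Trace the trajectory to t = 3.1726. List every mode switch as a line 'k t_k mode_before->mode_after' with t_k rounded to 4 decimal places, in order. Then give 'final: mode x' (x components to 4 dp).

Mode 2: guard c·x = 3.3174 hit at Δt = 0.5916 (t = 0.5916), x⁻ = (3.3174) → reset → x⁺ = (2.8942), jump to mode 1
Mode 1: guard c·x = -2.2757 hit at Δt = 0.4430 (t = 1.0346), x⁻ = (2.2757) → reset → x⁺ = (1.5271), jump to mode 3
Mode 3: guard c·x = -0.5919 hit at Δt = 1.0331 (t = 2.0677), x⁻ = (0.5919) → reset → x⁺ = (0.9300), jump to mode 0
Mode 0: flow for 1.1049 to horizon, guard not reached → x = (1.2909)

1 0.5916 2->1
2 1.0346 1->3
3 2.0677 3->0
final: 0 1.2909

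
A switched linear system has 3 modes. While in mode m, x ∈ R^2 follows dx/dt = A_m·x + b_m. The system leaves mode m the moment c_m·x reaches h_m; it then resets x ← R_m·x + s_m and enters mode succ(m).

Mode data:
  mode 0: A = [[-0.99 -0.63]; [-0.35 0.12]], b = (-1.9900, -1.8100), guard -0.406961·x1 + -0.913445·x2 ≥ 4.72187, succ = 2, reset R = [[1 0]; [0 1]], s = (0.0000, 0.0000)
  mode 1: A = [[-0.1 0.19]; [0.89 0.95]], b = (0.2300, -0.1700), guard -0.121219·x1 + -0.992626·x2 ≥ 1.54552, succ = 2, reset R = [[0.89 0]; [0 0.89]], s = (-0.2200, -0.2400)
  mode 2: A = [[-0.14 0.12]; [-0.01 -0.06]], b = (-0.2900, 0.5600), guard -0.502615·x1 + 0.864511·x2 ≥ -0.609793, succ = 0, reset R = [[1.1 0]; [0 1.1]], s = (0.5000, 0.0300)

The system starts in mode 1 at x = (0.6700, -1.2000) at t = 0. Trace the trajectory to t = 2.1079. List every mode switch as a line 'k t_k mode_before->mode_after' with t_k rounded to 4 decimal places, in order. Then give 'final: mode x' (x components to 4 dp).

Mode 1: guard c·x = 1.5455 hit at Δt = 0.4702 (t = 0.4702), x⁻ = (0.6226, -1.6330) → reset → x⁺ = (0.3342, -1.6934), jump to mode 2
Mode 2: guard c·x = -0.6098 hit at Δt = 1.3216 (t = 1.7918), x⁻ = (-0.2539, -0.8530) → reset → x⁺ = (0.2207, -0.9083), jump to mode 0
Mode 0: flow for 0.3161 to horizon, guard not reached → x = (-0.1675, -1.5274)

1 0.4702 1->2
2 1.7918 2->0
final: 0 -0.1675 -1.5274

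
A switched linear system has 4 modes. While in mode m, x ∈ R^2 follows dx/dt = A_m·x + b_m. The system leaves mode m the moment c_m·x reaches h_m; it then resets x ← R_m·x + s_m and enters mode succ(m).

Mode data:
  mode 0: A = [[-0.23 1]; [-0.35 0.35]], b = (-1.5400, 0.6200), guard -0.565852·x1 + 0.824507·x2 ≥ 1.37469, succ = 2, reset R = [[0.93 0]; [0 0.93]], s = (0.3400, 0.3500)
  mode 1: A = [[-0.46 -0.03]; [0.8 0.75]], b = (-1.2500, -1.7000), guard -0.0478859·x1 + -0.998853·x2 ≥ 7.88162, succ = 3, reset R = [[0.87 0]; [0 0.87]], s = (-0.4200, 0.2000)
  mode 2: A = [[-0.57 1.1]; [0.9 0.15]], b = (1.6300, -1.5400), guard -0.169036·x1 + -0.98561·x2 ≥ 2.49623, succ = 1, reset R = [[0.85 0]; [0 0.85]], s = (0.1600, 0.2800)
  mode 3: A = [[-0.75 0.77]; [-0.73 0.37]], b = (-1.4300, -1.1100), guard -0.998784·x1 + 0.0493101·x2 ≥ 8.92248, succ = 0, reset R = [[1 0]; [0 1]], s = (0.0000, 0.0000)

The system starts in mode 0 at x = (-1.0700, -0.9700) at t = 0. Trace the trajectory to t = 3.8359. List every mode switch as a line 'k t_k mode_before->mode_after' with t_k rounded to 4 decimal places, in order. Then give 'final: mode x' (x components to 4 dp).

1 0.8539 0->2
2 1.8281 2->1
3 2.8856 1->3
final: 3 -5.6002 -7.6343

Mode 0: guard c·x = 1.3747 hit at Δt = 0.8539 (t = 0.8539), x⁻ = (-2.5024, -0.0501) → reset → x⁺ = (-1.9873, 0.3034), jump to mode 2
Mode 2: guard c·x = 2.4962 hit at Δt = 0.9742 (t = 1.8281), x⁻ = (-0.9098, -2.3766) → reset → x⁺ = (-0.6134, -1.7401), jump to mode 1
Mode 1: guard c·x = 7.8816 hit at Δt = 1.0575 (t = 2.8856), x⁻ = (-1.3087, -7.8279) → reset → x⁺ = (-1.5586, -6.6103), jump to mode 3
Mode 3: flow for 0.9503 to horizon, guard not reached → x = (-5.6002, -7.6343)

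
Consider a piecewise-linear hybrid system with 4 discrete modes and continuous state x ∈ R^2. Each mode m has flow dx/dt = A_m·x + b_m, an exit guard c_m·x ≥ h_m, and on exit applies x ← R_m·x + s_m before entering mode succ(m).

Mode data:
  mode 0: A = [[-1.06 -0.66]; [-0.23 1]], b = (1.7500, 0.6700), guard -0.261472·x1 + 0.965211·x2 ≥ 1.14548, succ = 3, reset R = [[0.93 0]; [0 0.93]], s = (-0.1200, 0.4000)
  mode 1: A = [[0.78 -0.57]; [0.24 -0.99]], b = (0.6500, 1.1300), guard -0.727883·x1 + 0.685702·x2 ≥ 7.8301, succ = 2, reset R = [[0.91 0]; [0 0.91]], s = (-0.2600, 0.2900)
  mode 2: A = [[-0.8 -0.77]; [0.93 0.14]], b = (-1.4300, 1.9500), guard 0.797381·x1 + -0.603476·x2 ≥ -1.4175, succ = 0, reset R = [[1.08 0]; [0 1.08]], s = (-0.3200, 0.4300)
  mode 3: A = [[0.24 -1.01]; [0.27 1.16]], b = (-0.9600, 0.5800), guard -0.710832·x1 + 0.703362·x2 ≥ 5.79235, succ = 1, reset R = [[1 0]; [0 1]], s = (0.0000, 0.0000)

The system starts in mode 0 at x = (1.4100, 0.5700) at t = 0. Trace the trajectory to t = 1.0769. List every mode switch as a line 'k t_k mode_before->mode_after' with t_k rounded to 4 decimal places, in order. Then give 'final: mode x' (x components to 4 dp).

Mode 0: guard c·x = 1.1455 hit at Δt = 0.6979 (t = 0.6979), x⁻ = (1.1971, 1.5111) → reset → x⁺ = (0.9933, 1.8053), jump to mode 3
Mode 3: flow for 0.3790 to horizon, guard not reached → x = (-0.2641, 3.1375)

1 0.6979 0->3
final: 3 -0.2641 3.1375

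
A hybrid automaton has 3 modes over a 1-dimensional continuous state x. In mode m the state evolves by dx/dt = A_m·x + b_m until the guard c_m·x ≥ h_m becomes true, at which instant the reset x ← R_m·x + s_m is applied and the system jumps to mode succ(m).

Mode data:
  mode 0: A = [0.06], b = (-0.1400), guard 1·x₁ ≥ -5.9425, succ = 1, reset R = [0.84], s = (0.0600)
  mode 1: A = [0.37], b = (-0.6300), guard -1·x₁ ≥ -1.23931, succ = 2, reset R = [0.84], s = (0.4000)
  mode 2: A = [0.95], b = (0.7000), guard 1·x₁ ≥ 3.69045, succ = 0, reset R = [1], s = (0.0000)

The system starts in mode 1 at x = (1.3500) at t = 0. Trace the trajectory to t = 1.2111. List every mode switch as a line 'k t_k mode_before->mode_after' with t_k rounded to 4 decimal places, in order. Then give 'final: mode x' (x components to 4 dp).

Mode 1: guard c·x = -1.2393 hit at Δt = 0.7377 (t = 0.7377), x⁻ = (1.2393) → reset → x⁺ = (1.4410), jump to mode 2
Mode 2: flow for 0.4734 to horizon, guard not reached → x = (2.6778)

1 0.7377 1->2
final: 2 2.6778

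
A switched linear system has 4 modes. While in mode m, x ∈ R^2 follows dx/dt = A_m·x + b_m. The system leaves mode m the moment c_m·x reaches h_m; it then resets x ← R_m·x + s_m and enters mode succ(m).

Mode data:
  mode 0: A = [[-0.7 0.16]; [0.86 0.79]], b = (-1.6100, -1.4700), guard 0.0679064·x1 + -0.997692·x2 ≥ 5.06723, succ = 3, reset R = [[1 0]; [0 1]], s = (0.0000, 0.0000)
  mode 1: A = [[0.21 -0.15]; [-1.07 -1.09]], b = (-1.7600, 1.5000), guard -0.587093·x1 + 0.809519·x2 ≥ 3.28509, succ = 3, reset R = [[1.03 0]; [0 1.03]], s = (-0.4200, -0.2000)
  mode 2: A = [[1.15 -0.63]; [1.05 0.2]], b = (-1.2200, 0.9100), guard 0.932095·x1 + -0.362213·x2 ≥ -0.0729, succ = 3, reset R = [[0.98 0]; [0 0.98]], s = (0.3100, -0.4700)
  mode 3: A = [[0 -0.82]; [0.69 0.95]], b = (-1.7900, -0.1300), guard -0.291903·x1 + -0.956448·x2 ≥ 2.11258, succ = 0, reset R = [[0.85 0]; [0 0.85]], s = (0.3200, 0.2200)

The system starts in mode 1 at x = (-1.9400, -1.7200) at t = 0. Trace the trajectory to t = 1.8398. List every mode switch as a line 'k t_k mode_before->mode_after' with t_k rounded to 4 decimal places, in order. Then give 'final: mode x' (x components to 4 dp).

1 0.7123 1->3
2 1.3218 3->0
final: 0 -3.8449 -3.5380

Mode 1: guard c·x = 3.2851 hit at Δt = 0.7123 (t = 0.7123), x⁻ = (-3.5965, 1.4497) → reset → x⁺ = (-4.1244, 1.2932), jump to mode 3
Mode 3: guard c·x = 2.1126 hit at Δt = 0.6095 (t = 1.3218), x⁻ = (-5.4717, -0.5388) → reset → x⁺ = (-4.3310, -0.2380), jump to mode 0
Mode 0: flow for 0.5180 to horizon, guard not reached → x = (-3.8449, -3.5380)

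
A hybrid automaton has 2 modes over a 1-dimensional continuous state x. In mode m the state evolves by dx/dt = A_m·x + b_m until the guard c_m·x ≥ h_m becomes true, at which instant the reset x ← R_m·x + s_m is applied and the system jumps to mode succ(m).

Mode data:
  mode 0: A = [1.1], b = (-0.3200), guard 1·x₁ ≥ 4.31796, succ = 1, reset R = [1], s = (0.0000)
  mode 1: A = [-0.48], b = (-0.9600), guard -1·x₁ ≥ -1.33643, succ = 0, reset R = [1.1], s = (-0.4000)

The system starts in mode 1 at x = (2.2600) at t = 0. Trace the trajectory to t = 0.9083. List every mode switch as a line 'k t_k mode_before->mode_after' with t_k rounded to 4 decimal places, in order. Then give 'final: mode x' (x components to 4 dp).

Mode 1: guard c·x = -1.3364 hit at Δt = 0.5091 (t = 0.5091), x⁻ = (1.3364) → reset → x⁺ = (1.0701), jump to mode 0
Mode 0: flow for 0.3992 to horizon, guard not reached → x = (1.4997)

1 0.5091 1->0
final: 0 1.4997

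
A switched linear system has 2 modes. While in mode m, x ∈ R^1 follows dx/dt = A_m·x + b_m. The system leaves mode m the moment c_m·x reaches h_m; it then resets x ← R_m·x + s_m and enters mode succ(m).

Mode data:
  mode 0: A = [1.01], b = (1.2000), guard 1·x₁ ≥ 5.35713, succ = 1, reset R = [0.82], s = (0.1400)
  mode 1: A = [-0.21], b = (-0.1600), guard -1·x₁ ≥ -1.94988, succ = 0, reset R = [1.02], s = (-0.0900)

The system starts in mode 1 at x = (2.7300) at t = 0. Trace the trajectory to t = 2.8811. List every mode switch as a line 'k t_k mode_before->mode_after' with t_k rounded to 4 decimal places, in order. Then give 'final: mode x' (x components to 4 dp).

Mode 1: guard c·x = -1.9499 hit at Δt = 1.2040 (t = 1.2040), x⁻ = (1.9499) → reset → x⁺ = (1.8989), jump to mode 0
Mode 0: guard c·x = 5.3571 hit at Δt = 0.7441 (t = 1.9481), x⁻ = (5.3571) → reset → x⁺ = (4.5328), jump to mode 1
Mode 1: flow for 0.9330 to horizon, guard not reached → x = (3.5908)

1 1.2040 1->0
2 1.9481 0->1
final: 1 3.5908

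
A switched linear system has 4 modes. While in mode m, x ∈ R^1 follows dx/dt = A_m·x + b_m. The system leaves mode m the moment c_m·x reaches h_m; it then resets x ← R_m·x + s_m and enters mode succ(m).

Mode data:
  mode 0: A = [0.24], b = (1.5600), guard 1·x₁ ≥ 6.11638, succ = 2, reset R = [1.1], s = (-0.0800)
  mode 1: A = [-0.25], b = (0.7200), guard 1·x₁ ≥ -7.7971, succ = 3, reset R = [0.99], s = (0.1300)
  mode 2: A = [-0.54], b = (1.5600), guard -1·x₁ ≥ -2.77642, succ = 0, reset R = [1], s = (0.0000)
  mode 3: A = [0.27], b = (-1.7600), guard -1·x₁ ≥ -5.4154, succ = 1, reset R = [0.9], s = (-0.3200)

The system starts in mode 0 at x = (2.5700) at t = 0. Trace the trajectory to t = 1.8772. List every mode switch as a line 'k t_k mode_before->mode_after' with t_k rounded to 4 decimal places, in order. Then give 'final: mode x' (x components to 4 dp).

Mode 0: guard c·x = 6.1164 hit at Δt = 1.3751 (t = 1.3751), x⁻ = (6.1164) → reset → x⁺ = (6.6480), jump to mode 2
Mode 2: flow for 0.5021 to horizon, guard not reached → x = (5.7553)

1 1.3751 0->2
final: 2 5.7553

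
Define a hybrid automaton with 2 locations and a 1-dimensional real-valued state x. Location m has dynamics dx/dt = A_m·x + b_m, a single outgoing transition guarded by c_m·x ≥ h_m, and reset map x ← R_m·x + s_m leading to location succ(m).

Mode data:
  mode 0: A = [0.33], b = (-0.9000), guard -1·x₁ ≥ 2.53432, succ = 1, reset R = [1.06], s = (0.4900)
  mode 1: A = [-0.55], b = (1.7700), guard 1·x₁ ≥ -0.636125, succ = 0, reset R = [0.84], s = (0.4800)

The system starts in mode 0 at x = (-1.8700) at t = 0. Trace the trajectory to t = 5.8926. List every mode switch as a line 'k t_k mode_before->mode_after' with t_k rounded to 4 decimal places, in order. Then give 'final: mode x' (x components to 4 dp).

Mode 0: guard c·x = 2.5343 hit at Δt = 0.4090 (t = 0.4090), x⁻ = (-2.5343) → reset → x⁺ = (-2.1964), jump to mode 1
Mode 1: guard c·x = -0.6361 hit at Δt = 0.6180 (t = 1.0270), x⁻ = (-0.6361) → reset → x⁺ = (-0.0543), jump to mode 0
Mode 0: guard c·x = 2.5343 hit at Δt = 1.9315 (t = 2.9585), x⁻ = (-2.5343) → reset → x⁺ = (-2.1964), jump to mode 1
Mode 1: guard c·x = -0.6361 hit at Δt = 0.6180 (t = 3.5765), x⁻ = (-0.6361) → reset → x⁺ = (-0.0543), jump to mode 0
Mode 0: guard c·x = 2.5343 hit at Δt = 1.9315 (t = 5.5080), x⁻ = (-2.5343) → reset → x⁺ = (-2.1964), jump to mode 1
Mode 1: flow for 0.3846 to horizon, guard not reached → x = (-1.1642)

1 0.4090 0->1
2 1.0270 1->0
3 2.9585 0->1
4 3.5765 1->0
5 5.5080 0->1
final: 1 -1.1642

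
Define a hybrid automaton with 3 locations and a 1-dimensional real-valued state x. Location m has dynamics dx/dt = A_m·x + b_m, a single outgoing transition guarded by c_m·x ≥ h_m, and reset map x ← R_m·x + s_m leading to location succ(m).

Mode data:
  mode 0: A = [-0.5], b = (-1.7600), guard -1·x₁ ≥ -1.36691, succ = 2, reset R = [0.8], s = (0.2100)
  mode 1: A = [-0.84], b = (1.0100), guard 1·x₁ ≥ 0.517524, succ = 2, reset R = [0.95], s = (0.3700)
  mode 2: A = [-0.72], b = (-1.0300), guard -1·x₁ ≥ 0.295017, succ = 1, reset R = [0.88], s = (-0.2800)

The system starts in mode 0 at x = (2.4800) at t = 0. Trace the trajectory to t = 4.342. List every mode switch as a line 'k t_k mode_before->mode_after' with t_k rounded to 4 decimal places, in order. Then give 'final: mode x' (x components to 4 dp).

1 0.4104 0->2
2 1.6308 2->1
3 2.7422 1->2
4 3.7178 2->1
final: 1 0.1712

Mode 0: guard c·x = -1.3669 hit at Δt = 0.4104 (t = 0.4104), x⁻ = (1.3669) → reset → x⁺ = (1.3035), jump to mode 2
Mode 2: guard c·x = 0.2950 hit at Δt = 1.2204 (t = 1.6308), x⁻ = (-0.2950) → reset → x⁺ = (-0.5396), jump to mode 1
Mode 1: guard c·x = 0.5175 hit at Δt = 1.1114 (t = 2.7422), x⁻ = (0.5175) → reset → x⁺ = (0.8616), jump to mode 2
Mode 2: guard c·x = 0.2950 hit at Δt = 0.9756 (t = 3.7178), x⁻ = (-0.2950) → reset → x⁺ = (-0.5396), jump to mode 1
Mode 1: flow for 0.6242 to horizon, guard not reached → x = (0.1712)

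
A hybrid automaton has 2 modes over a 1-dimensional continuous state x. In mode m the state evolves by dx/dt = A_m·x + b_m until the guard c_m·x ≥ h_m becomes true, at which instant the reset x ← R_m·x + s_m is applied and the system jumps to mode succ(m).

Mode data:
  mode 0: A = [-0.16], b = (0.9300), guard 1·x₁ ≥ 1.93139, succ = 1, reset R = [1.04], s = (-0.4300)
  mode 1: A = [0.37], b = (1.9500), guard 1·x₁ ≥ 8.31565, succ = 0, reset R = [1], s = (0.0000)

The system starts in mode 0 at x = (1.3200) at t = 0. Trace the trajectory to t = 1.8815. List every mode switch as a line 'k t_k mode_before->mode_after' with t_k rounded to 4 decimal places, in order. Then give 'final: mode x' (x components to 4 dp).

1 0.9143 0->1
final: 1 4.5255

Mode 0: guard c·x = 1.9314 hit at Δt = 0.9143 (t = 0.9143), x⁻ = (1.9314) → reset → x⁺ = (1.5786), jump to mode 1
Mode 1: flow for 0.9672 to horizon, guard not reached → x = (4.5255)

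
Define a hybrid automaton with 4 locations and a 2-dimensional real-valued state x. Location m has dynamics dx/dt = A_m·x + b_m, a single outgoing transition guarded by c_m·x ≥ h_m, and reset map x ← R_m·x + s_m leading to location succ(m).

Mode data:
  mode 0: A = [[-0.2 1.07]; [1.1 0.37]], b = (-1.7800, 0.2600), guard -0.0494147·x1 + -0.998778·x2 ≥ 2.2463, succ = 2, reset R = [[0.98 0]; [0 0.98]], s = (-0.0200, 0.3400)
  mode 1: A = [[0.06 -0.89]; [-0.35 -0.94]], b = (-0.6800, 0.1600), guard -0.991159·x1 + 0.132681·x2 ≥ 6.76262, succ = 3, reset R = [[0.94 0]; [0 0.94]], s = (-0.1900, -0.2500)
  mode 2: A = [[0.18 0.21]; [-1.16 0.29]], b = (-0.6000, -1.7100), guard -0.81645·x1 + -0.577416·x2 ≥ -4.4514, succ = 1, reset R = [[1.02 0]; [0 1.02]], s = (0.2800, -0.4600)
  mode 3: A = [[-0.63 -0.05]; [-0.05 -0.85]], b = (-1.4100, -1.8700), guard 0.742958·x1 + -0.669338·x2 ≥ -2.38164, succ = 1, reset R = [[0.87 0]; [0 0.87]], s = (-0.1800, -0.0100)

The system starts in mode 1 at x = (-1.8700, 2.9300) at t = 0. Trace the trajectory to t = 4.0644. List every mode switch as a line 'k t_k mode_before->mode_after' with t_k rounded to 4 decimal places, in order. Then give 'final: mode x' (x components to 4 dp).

1 1.5835 1->3
2 2.9924 3->1
final: 1 -4.7288 0.8276

Mode 1: guard c·x = 6.7626 hit at Δt = 1.5835 (t = 1.5835), x⁻ = (-6.5319, 2.1741) → reset → x⁺ = (-6.3300, 1.7937), jump to mode 3
Mode 3: guard c·x = -2.3816 hit at Δt = 1.4089 (t = 2.9924), x⁻ = (-3.9260, -0.7996) → reset → x⁺ = (-3.5956, -0.7057), jump to mode 1
Mode 1: flow for 1.0720 to horizon, guard not reached → x = (-4.7288, 0.8276)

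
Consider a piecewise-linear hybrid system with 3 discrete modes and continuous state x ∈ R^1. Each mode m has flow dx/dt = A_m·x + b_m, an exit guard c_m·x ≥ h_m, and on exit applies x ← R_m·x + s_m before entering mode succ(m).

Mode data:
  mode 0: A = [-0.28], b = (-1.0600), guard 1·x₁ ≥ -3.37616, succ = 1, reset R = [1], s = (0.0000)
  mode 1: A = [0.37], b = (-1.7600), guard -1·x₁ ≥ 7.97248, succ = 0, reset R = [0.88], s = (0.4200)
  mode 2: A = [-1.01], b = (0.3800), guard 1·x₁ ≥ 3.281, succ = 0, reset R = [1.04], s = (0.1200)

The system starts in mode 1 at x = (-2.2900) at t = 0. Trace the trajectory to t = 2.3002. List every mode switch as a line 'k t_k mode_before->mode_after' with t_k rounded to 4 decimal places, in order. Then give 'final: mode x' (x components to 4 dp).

Mode 1: guard c·x = 7.9725 hit at Δt = 1.5982 (t = 1.5982), x⁻ = (-7.9725) → reset → x⁺ = (-6.5958), jump to mode 0
Mode 0: flow for 0.7020 to horizon, guard not reached → x = (-6.0943)

1 1.5982 1->0
final: 0 -6.0943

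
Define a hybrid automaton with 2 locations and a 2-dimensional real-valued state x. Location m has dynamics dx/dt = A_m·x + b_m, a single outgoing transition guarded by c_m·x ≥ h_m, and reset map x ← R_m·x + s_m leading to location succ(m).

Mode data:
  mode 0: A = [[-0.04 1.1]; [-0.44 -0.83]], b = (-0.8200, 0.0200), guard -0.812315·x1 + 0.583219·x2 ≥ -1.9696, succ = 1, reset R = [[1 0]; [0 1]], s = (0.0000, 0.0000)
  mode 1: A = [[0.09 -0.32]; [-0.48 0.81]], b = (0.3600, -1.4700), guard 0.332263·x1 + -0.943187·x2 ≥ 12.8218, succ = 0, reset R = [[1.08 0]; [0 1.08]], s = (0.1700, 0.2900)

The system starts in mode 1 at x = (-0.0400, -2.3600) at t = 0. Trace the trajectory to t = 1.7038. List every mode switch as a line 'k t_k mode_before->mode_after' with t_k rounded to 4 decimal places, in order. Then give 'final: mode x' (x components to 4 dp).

Mode 1: guard c·x = 12.8218 hit at Δt = 1.3985 (t = 1.3985), x⁻ = (3.4312, -12.3854) → reset → x⁺ = (3.8756, -13.0862), jump to mode 0
Mode 0: flow for 0.3053 to horizon, guard not reached → x = (-0.3257, -10.3421)

1 1.3985 1->0
final: 0 -0.3257 -10.3421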